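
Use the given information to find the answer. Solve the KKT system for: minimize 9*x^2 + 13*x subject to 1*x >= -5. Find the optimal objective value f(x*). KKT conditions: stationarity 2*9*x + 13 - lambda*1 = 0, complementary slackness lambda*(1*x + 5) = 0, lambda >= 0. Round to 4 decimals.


Step 1: Try lambda = 0 (constraint inactive).
Stationarity: 2*9*x + 13 = 0
x* = -13/(2*9) = -13/18 = -0.7222 (rounded; the exact value -13/18 is used below)
Check constraint: 1*-0.7222 = -0.7222 >= -5 -- satisfied.
Step 2: Compute optimal value.
f(x*) = 9*(-13/18)^2 + 13*(-13/18) = -4.6944


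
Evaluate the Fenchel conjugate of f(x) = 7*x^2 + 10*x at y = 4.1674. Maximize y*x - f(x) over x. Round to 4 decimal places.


f*(y) = sup_x {y*x - a*x^2 - b*x} = sup_x {(y-b)*x - a*x^2}
FOC: (y - b) - 2a*x = 0 => x* = (y - b)/(2a)
x* = (4.1674 - 10)/(2*7) = -0.4166
f*(4.1674) = (y-b)^2/(4a) = (4.1674 - 10)^2/(4*7)
= 34.0192/28 = 1.215


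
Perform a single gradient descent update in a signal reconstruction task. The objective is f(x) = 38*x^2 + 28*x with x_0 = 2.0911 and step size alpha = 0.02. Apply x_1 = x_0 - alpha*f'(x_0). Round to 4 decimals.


We compute the gradient at x_0 and apply the update.
f'(x) = 76*x + 28
f'(2.0911) = 76*2.0911 + 28 = 186.9236
x_1 = 2.0911 - 0.02*186.9236 = -1.6474


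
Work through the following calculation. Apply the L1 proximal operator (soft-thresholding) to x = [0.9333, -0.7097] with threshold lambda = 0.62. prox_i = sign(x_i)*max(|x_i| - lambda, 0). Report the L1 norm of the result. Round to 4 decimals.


Soft-thresholding with lambda = 0.62:
prox(0.9333) = sign(0.9333)*max(|0.9333| - 0.62, 0) = 0.3133
prox(-0.7097) = sign(-0.7097)*max(|-0.7097| - 0.62, 0) = -0.0897
prox(x) = [0.3133, -0.0897]
||prox(x)||_1 = 0.3133 + 0.0897 = 0.403


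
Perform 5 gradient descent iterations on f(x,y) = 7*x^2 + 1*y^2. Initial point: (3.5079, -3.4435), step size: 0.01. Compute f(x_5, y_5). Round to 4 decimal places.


Gradient descent on f(x,y) = 7*x^2 + 1*y^2.
Starting point: (3.5079, -3.4435), alpha = 0.01
Step 1: grad_x = 2*7*3.5079 = 49.1106, grad_y = 2*1*-3.4435 = -6.887
  x_1 = 3.5079 - 0.01*49.1106 = 3.0168
  y_1 = -3.4435 - 0.01*-6.887 = -3.3746
Step 2: grad_x = 2*7*3.0168 = 42.2351, grad_y = 2*1*-3.3746 = -6.7493
  x_2 = 3.0168 - 0.01*42.2351 = 2.5944
  y_2 = -3.3746 - 0.01*-6.7493 = -3.3071
Step 3: grad_x = 2*7*2.5944 = 36.3222, grad_y = 2*1*-3.3071 = -6.6143
  x_3 = 2.5944 - 0.01*36.3222 = 2.2312
  y_3 = -3.3071 - 0.01*-6.6143 = -3.241
Step 4: grad_x = 2*7*2.2312 = 31.2371, grad_y = 2*1*-3.241 = -6.482
  x_4 = 2.2312 - 0.01*31.2371 = 1.9188
  y_4 = -3.241 - 0.01*-6.482 = -3.1762
Step 5: grad_x = 2*7*1.9188 = 26.8639, grad_y = 2*1*-3.1762 = -6.3523
  x_5 = 1.9188 - 0.01*26.8639 = 1.6502
  y_5 = -3.1762 - 0.01*-6.3523 = -3.1127
f(1.6502, -3.1127) = 7*1.6502^2 + 1*(-3.1127)^2 = 28.751


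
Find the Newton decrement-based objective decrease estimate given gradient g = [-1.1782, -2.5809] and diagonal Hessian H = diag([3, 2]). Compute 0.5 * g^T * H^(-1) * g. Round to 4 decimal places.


Step 1: H is diagonal, so H^(-1) * g = [-0.3927, -1.2905].
Step 2: g^T H^(-1) g = sum_i g_i^2 / H_ii
  = (-1.1782)^2/3 + (-2.5809)^2/2
  = 0.4627 + 3.3305 = 3.7932
Step 3: Objective decrease = 0.5 * g^T H^(-1) g = 1.8966


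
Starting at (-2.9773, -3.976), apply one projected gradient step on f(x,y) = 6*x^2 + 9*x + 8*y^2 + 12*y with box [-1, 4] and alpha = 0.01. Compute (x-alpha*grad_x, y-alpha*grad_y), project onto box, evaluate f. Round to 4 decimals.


Step 1: Compute gradient at (-2.9773, -3.976).
grad_x = 2*6*-2.9773 + 9 = -26.7276
grad_y = 2*8*-3.976 + 12 = -51.616
Step 2: Gradient step.
x_raw = -2.9773 - 0.01*-26.7276 = -2.71
y_raw = -3.976 - 0.01*-51.616 = -3.4598
Step 3: Project onto [-1, 4].
x_proj = clip(-2.71) = -1.0
y_proj = clip(-3.4598) = -1.0
Step 4: Evaluate f.
f(-1.0, -1.0) = -7.0


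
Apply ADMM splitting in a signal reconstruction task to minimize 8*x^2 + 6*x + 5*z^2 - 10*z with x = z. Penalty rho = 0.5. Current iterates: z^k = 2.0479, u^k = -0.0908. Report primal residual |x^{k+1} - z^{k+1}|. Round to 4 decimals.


ADMM iteration with rho = 0.5, z^k = 2.0479, u^k = -0.0908
Step 1: x-update.
Minimize 8*x^2 + 6*x + (0.5/2)*(x - 2.0479 - 0.0908)^2
FOC: (2*8 + 0.5)*x = -6 + 0.5*(2.0479 + 0.0908)
x^{k+1} = -0.2988
Step 2: z-update.
Minimize 5*z^2 - 10*z + (0.5/2)*(-0.2988 - z - 0.0908)^2
FOC: (2*5 + 0.5)*z = 10 + 0.5*(-0.2988 - 0.0908)
z^{k+1} = 0.9338
Step 3: u-update.
u^{k+1} = -0.0908 - 0.2988 - 0.9338 = -1.3235
Step 4: Primal residual = |-0.2988 - 0.9338| = 1.2327


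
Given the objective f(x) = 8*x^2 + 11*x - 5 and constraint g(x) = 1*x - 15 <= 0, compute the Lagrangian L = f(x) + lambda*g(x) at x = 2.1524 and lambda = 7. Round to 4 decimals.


Step 1: Evaluate f(x).
f(2.1524) = 8*2.1524^2 + 11*2.1524 - 5 = 55.739
Step 2: Evaluate g(x).
g(2.1524) = 1*2.1524 - 15 = -12.8476
Step 3: Compute Lagrangian.
L = 55.739 + 7*-12.8476 = -34.1942


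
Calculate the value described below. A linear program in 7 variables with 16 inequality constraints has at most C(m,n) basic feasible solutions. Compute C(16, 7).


Each vertex corresponds to some choice of n active constraints out of m, so the number of vertices is at most C(m, n) = m! / (n!(m-n)!).
m = 16, n = 7
Numerator: 16 * 15 * 14 * 13 * 12 * 11 * 10
Denominator: 7! = 5040
C(16, 7) = 11440


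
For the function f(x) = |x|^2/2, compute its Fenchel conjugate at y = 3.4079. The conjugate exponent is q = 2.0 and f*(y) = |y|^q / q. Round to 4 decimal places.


The conjugate exponent q satisfies 1/p + 1/q = 1.
p = 2, so q = 2/(2 - 1) = 2.0
|y|^q = 3.4079^2.0 = 11.6138
f*(3.4079) = 11.6138 / 2.0 = 5.8069


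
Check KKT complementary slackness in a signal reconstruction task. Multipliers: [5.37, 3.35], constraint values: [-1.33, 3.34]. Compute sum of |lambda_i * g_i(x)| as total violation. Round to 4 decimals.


KKT complementary slackness check:
lambda_1 * g_1 = 5.37 * -1.33 = -7.1421
lambda_2 * g_2 = 3.35 * 3.34 = 11.189
Total violation = 7.1421 + 11.189 = 18.3311


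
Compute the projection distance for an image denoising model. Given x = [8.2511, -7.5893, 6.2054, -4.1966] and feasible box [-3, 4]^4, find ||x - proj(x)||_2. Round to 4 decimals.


Project each component onto [-3, 4].
clip(8.2511) = 4.0, clip(-7.5893) = -3.0, clip(6.2054) = 4.0, clip(-4.1966) = -3.0
Projection = [4.0, -3.0, 4.0, -3.0]
Squared diffs: [18.0719, 21.0617, 4.8638, 1.4319]
Distance = sqrt(45.4293) = 6.7401


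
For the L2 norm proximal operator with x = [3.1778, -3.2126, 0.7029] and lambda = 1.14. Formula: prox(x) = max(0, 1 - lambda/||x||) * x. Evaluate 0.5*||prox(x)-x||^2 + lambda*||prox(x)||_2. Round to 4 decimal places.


Step 1: Compute ||x||.
||x|| = 4.5731
Step 2: Compute scaling factor.
scale = max(0, 1 - 1.14/4.5731) = 0.7507
Step 3: prox(x) = [2.3856, -2.4118, 0.5277]
||prox(x)|| = 3.4331
Step 4: Proximal objective.
0.5*||prox-x||^2 = 0.6498
lambda*||prox|| = 3.9137
Total = 4.5635


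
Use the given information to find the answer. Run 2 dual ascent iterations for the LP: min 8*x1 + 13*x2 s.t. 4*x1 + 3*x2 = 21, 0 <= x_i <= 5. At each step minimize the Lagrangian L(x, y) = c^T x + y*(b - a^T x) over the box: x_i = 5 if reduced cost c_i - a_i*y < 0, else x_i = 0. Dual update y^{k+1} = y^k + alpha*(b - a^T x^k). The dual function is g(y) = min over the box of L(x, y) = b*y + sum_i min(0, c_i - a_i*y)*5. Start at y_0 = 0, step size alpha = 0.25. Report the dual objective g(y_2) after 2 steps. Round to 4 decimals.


Dual ascent for LP: min 8*x1 + 13*x2, 4*x1 + 3*x2 = 21, 0 <= x_i <= 5
Step 1: y^k = 0.0, reduced costs: (8.0, 13.0)
  x^k = (0.0, 0.0), subgradient = b - a^T x = 21.0
  y^{k+1} = 0.0 + 0.25*21.0 = 5.25
Step 2: y^k = 5.25, reduced costs: (-13.0, -2.75)
  x^k = (5.0, 5.0), subgradient = b - a^T x = -14.0
  y^{k+1} = 5.25 + 0.25*-14.0 = 1.75
Dual objective at y_2 = 1.75: reduced costs (1.0, 7.75), box minimizer x = (0.0, 0.0)
g(y_2) = b*y + (c1 - a1*y)*x1 + (c2 - a2*y)*x2 = 21*1.75 + 1.0*0.0 + 7.75*0.0 = 36.75 + 0.0 + 0.0 = 36.75


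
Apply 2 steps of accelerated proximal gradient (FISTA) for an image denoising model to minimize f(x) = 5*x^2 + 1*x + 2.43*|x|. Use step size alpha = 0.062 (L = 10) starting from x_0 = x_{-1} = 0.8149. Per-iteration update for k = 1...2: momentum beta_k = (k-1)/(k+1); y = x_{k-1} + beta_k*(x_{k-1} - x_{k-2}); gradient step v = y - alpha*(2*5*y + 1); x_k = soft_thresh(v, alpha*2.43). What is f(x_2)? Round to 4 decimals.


FISTA on f(x) = 5*x^2 + 1*x + 2.43*|x|
L = 10, alpha = 0.062
Iteration 1: beta = 0.0, y = 0.8149 + 0.0*(0.8149 - 0.8149) = 0.8149
  grad(y) = 9.149, v = y - alpha*grad = 0.2477
  prox(v) = soft_thresh(0.2477, 0.1507) = 0.097
Iteration 2: beta = 0.3333, y = 0.097 + 0.3333*(0.097 - 0.8149) = -0.1423
  grad(y) = -0.423, v = y - alpha*grad = -0.1161
  prox(v) = soft_thresh(-0.1161, 0.1507) = 0.0
f(x_2) = 5*0.0^2 + 1*0.0 + 2.43*|0.0| = 0.0


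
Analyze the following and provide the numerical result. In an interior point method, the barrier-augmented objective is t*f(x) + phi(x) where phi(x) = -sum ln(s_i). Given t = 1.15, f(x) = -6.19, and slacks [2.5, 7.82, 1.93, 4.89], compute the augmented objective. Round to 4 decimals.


Step 1: Compute log-barrier.
ln values: [0.9163, 2.0567, 0.6575, 1.5872]
phi = -(0.9163 + 2.0567 + 0.6575 + 1.5872) = -5.2177
Step 2: Compute augmented objective.
t*f(x) = 1.15*-6.19 = -7.1185
Total = -7.1185 - 5.2177 = -12.3362


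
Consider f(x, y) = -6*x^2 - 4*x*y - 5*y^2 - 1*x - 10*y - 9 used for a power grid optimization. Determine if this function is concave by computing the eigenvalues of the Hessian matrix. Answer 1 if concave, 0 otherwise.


The Hessian of f(x,y) = -6*x^2 - 4*x*y - 5*y^2 - 1*x - 10*y - 9 is:
H = [[-12, -4], [-4, -10]]
Trace = -12 - 10 = -22
Determinant = -12*-10 - (-4)^2 = 104
Discriminant = (-22)^2 - 4*104 = 68.0
Eigenvalues: lambda_1 = -15.1231, lambda_2 = -6.8769
The function is concave.

1


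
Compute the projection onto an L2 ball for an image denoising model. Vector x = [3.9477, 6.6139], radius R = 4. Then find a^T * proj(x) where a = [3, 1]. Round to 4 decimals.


Step 1: Compute ||x|| (intermediates to 6 decimals).
||x|| = sqrt(3.9477^2 + 6.6139^2) = 7.702468
Step 2: Project.
Since ||x|| > R, scale = R/||x|| = 4/7.702468 = 0.519314, proj(x) = scale * x
proj(x) = [2.050096, 3.434691]
Step 3: Dot product.
a^T * proj(x) = 3*2.050096 + 1*3.434691 = 9.585


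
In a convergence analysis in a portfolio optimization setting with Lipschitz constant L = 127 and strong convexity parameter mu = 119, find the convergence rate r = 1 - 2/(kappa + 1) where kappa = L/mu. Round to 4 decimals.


Step 1: Compute the condition number.
kappa = L/mu = 127/119 = 1.0672
Step 2: Compute the convergence rate.
r = 1 - 2/(kappa + 1) = 1 - 2*mu/(L + mu) = (L - mu)/(L + mu) = 8/246 = 0.0325


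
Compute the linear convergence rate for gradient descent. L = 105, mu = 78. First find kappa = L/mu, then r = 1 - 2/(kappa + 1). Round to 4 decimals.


Step 1: Compute the condition number.
kappa = L/mu = 105/78 = 1.3462
Step 2: Compute the convergence rate.
r = 1 - 2/(kappa + 1) = 1 - 2*mu/(L + mu) = (L - mu)/(L + mu) = 27/183 = 0.1475


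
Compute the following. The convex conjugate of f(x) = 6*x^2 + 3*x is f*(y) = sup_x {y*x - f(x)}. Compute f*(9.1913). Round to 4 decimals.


f*(y) = sup_x {y*x - a*x^2 - b*x} = sup_x {(y-b)*x - a*x^2}
FOC: (y - b) - 2a*x = 0 => x* = (y - b)/(2a)
x* = (9.1913 - 3)/(2*6) = 0.5159
f*(9.1913) = (y-b)^2/(4a) = (9.1913 - 3)^2/(4*6)
= 38.3322/24 = 1.5972


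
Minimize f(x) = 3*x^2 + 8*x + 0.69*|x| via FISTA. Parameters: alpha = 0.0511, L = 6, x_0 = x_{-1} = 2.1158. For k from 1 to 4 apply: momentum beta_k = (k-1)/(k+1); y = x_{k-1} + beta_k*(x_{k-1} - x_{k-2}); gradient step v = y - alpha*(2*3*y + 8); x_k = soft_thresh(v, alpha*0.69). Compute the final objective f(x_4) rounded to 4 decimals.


FISTA on f(x) = 3*x^2 + 8*x + 0.69*|x|
L = 6, alpha = 0.0511
Iteration 1: beta = 0.0, y = 2.1158 + 0.0*(2.1158 - 2.1158) = 2.1158
  grad(y) = 20.6948, v = y - alpha*grad = 1.0583
  prox(v) = soft_thresh(1.0583, 0.0353) = 1.023
Iteration 2: beta = 0.3333, y = 1.023 + 0.3333*(1.023 - 2.1158) = 0.6588
  grad(y) = 11.9527, v = y - alpha*grad = 0.048
  prox(v) = soft_thresh(0.048, 0.0353) = 0.0127
Iteration 3: beta = 0.5, y = 0.0127 + 0.5*(0.0127 - 1.023) = -0.4924
  grad(y) = 5.0456, v = y - alpha*grad = -0.7502
  prox(v) = soft_thresh(-0.7502, 0.0353) = -0.715
Iteration 4: beta = 0.6, y = -0.715 + 0.6*(-0.715 - 0.0127) = -1.1516
  grad(y) = 1.0904, v = y - alpha*grad = -1.2073
  prox(v) = soft_thresh(-1.2073, 0.0353) = -1.1721
f(x_4) = 3*(-1.1721)^2 + 8*(-1.1721) + 0.69*|-1.1721| = -4.4466


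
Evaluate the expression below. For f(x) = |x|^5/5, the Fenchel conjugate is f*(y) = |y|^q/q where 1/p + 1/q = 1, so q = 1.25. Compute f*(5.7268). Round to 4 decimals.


The conjugate exponent q satisfies 1/p + 1/q = 1.
p = 5, so q = 5/(5 - 1) = 1.25
|y|^q = 5.7268^1.25 = 8.8591
f*(5.7268) = 8.8591 / 1.25 = 7.0873


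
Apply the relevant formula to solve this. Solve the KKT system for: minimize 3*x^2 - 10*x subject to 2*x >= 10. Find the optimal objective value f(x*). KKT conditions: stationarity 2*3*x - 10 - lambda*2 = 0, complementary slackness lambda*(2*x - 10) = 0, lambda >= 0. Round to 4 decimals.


Step 1: Try lambda = 0 (constraint inactive).
x_unc = 10/(2*3) = 1.6667
Check: 2*1.6667 = 3.3334 < 10 -- violated!
Step 2: Constraint must be active: 2*x = 10
x* = 10/2 = 5.0
lambda = (2*3*5.0 - 10)/2 = 10.0
Step 3: Compute optimal value.
f(x*) = 3*5.0^2 - 10*5.0 = 25.0


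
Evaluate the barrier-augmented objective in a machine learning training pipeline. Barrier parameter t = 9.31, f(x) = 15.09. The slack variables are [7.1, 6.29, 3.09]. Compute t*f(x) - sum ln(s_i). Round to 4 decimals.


Step 1: Compute log-barrier.
ln values: [1.9601, 1.839, 1.1282]
phi = -(1.9601 + 1.839 + 1.1282) = -4.9272
Step 2: Compute augmented objective.
t*f(x) = 9.31*15.09 = 140.4879
Total = 140.4879 - 4.9272 = 135.5607


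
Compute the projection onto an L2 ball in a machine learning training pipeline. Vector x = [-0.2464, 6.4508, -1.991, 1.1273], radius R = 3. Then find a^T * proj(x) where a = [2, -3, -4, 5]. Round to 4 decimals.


Step 1: Compute ||x|| (intermediates to 6 decimals).
||x|| = sqrt((-0.2464)^2 + 6.4508^2 + (-1.991)^2 + 1.1273^2) = 6.848972
Step 2: Project.
Since ||x|| > R, scale = R/||x|| = 3/6.848972 = 0.438022, proj(x) = scale * x
proj(x) = [-0.107929, 2.825592, -0.872102, 0.493782]
Step 3: Dot product.
a^T * proj(x) = 2*(-0.107929) - 3*2.825592 - 4*(-0.872102) + 5*0.493782 = -2.7353


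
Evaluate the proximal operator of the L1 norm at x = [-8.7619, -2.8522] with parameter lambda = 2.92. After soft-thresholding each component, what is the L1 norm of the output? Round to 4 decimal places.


Soft-thresholding with lambda = 2.92:
prox(-8.7619) = sign(-8.7619)*max(|-8.7619| - 2.92, 0) = -5.8419
prox(-2.8522) = sign(-2.8522)*max(|-2.8522| - 2.92, 0) = 0.0
prox(x) = [-5.8419, 0.0]
||prox(x)||_1 = 5.8419 + 0.0 = 5.8419


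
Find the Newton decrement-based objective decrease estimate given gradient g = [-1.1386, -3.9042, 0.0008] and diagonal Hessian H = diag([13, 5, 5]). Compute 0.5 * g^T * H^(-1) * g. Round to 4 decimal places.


Step 1: H is diagonal, so H^(-1) * g = [-0.0876, -0.7808, 0.0002].
Step 2: g^T H^(-1) g = sum_i g_i^2 / H_ii
  = (-1.1386)^2/13 + (-3.9042)^2/5 + (0.0008)^2/5
  = 0.0997 + 3.0486 + 0.0 = 3.1483
Step 3: Objective decrease = 0.5 * g^T H^(-1) g = 1.5741


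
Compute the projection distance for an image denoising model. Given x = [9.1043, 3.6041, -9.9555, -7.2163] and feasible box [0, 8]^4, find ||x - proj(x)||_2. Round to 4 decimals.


Project each component onto [0, 8].
clip(9.1043) = 8.0, clip(3.6041) = 3.6041, clip(-9.9555) = 0.0, clip(-7.2163) = 0.0
Projection = [8.0, 3.6041, 0.0, 0.0]
Squared diffs: [1.2195, 0.0, 99.112, 52.075]
Distance = sqrt(152.4065) = 12.3453


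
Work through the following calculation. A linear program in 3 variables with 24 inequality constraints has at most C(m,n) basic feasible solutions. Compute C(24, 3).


Each vertex corresponds to some choice of n active constraints out of m, so the number of vertices is at most C(m, n) = m! / (n!(m-n)!).
m = 24, n = 3
Numerator: 24 * 23 * 22
Denominator: 3! = 6
C(24, 3) = 2024


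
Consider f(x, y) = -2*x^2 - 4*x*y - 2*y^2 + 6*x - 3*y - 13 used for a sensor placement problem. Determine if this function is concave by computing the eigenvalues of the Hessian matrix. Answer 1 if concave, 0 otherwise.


The Hessian of f(x,y) = -2*x^2 - 4*x*y - 2*y^2 + 6*x - 3*y - 13 is:
H = [[-4, -4], [-4, -4]]
Trace = -4 - 4 = -8
Determinant = -4*-4 - (-4)^2 = 0
Discriminant = (-8)^2 - 4*0 = 64.0
Eigenvalues: lambda_1 = -8.0, lambda_2 = 0.0
The function is concave.

1


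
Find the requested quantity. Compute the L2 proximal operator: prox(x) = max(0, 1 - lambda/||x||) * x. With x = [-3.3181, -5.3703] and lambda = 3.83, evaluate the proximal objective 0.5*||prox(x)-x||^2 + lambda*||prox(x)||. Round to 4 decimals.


Step 1: Compute ||x||.
||x|| = 6.3127
Step 2: Compute scaling factor.
scale = max(0, 1 - 3.83/6.3127) = 0.3933
Step 3: prox(x) = [-1.305, -2.1121]
||prox(x)|| = 2.4827
Step 4: Proximal objective.
0.5*||prox-x||^2 = 7.3345
lambda*||prox|| = 9.5087
Total = 16.8431


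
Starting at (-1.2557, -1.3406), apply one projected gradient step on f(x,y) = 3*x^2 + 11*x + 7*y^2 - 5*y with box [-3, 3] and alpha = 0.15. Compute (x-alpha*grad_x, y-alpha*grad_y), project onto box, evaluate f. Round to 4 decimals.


Step 1: Compute gradient at (-1.2557, -1.3406).
grad_x = 2*3*-1.2557 + 11 = 3.4658
grad_y = 2*7*-1.3406 - 5 = -23.7684
Step 2: Gradient step.
x_raw = -1.2557 - 0.15*3.4658 = -1.7756
y_raw = -1.3406 - 0.15*-23.7684 = 2.2247
Step 3: Project onto [-3, 3].
x_proj = clip(-1.7756) = -1.7756
y_proj = clip(2.2247) = 2.2247
Step 4: Evaluate f.
f(-1.7756, 2.2247) = 13.4472


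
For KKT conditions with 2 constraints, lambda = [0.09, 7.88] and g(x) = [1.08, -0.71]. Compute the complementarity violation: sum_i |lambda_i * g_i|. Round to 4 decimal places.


KKT complementary slackness check:
lambda_1 * g_1 = 0.09 * 1.08 = 0.0972
lambda_2 * g_2 = 7.88 * -0.71 = -5.5948
Total violation = 0.0972 + 5.5948 = 5.692


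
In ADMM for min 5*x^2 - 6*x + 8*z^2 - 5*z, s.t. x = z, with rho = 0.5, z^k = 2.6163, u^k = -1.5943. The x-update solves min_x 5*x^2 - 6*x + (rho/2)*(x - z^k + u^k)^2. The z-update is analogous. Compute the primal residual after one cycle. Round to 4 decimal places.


ADMM iteration with rho = 0.5, z^k = 2.6163, u^k = -1.5943
Step 1: x-update.
Minimize 5*x^2 - 6*x + (0.5/2)*(x - 2.6163 - 1.5943)^2
FOC: (2*5 + 0.5)*x = 6 + 0.5*(2.6163 + 1.5943)
x^{k+1} = 0.7719
Step 2: z-update.
Minimize 8*z^2 - 5*z + (0.5/2)*(0.7719 - z - 1.5943)^2
FOC: (2*8 + 0.5)*z = 5 + 0.5*(0.7719 - 1.5943)
z^{k+1} = 0.2781
Step 3: u-update.
u^{k+1} = -1.5943 + 0.7719 - 0.2781 = -1.1005
Step 4: Primal residual = |0.7719 - 0.2781| = 0.4938


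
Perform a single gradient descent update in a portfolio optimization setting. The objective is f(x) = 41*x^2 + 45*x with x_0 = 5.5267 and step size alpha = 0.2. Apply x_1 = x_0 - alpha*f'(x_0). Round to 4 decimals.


We compute the gradient at x_0 and apply the update.
f'(x) = 82*x + 45
f'(5.5267) = 82*5.5267 + 45 = 498.1894
x_1 = 5.5267 - 0.2*498.1894 = -94.1112


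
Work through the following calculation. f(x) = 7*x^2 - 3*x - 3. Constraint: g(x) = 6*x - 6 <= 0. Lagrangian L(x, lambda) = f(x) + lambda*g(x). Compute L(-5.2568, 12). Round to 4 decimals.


Step 1: Evaluate f(x).
f(-5.2568) = 7*(-5.2568)^2 - 3*(-5.2568) - 3 = 206.208
Step 2: Evaluate g(x).
g(-5.2568) = 6*-5.2568 - 6 = -37.5408
Step 3: Compute Lagrangian.
L = 206.208 + 12*-37.5408 = -244.2816


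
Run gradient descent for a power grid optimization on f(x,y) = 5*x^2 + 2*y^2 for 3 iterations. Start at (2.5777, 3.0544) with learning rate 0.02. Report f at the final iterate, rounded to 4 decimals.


Gradient descent on f(x,y) = 5*x^2 + 2*y^2.
Starting point: (2.5777, 3.0544), alpha = 0.02
Step 1: grad_x = 2*5*2.5777 = 25.777, grad_y = 2*2*3.0544 = 12.2176
  x_1 = 2.5777 - 0.02*25.777 = 2.0622
  y_1 = 3.0544 - 0.02*12.2176 = 2.81
Step 2: grad_x = 2*5*2.0622 = 20.6216, grad_y = 2*2*2.81 = 11.2402
  x_2 = 2.0622 - 0.02*20.6216 = 1.6497
  y_2 = 2.81 - 0.02*11.2402 = 2.5852
Step 3: grad_x = 2*5*1.6497 = 16.4973, grad_y = 2*2*2.5852 = 10.341
  x_3 = 1.6497 - 0.02*16.4973 = 1.3198
  y_3 = 2.5852 - 0.02*10.341 = 2.3784
f(1.3198, 2.3784) = 5*1.3198^2 + 2*2.3784^2 = 20.0229


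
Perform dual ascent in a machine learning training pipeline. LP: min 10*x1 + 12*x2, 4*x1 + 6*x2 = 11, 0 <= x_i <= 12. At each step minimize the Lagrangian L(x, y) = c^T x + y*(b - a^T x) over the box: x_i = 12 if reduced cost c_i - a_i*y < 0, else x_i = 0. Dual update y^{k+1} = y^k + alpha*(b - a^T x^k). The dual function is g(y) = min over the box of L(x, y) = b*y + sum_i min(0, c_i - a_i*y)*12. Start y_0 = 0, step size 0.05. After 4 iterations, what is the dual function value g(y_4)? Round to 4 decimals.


Dual ascent for LP: min 10*x1 + 12*x2, 4*x1 + 6*x2 = 11, 0 <= x_i <= 12
Step 1: y^k = 0.0, reduced costs: (10.0, 12.0)
  x^k = (0.0, 0.0), subgradient = b - a^T x = 11.0
  y^{k+1} = 0.0 + 0.05*11.0 = 0.55
Step 2: y^k = 0.55, reduced costs: (7.8, 8.7)
  x^k = (0.0, 0.0), subgradient = b - a^T x = 11.0
  y^{k+1} = 0.55 + 0.05*11.0 = 1.1
Step 3: y^k = 1.1, reduced costs: (5.6, 5.4)
  x^k = (0.0, 0.0), subgradient = b - a^T x = 11.0
  y^{k+1} = 1.1 + 0.05*11.0 = 1.65
Step 4: y^k = 1.65, reduced costs: (3.4, 2.1)
  x^k = (0.0, 0.0), subgradient = b - a^T x = 11.0
  y^{k+1} = 1.65 + 0.05*11.0 = 2.2
Dual objective at y_4 = 2.2: reduced costs (1.2, -1.2), box minimizer x = (0.0, 12.0)
g(y_4) = b*y + (c1 - a1*y)*x1 + (c2 - a2*y)*x2 = 11*2.2 + 1.2*0.0 + (-1.2)*12.0 = 24.2 + 0.0 - 14.4 = 9.8


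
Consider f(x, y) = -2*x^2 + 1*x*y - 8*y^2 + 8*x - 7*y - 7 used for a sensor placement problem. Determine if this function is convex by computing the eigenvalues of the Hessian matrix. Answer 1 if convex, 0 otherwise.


The Hessian of f(x,y) = -2*x^2 + 1*x*y - 8*y^2 + 8*x - 7*y - 7 is:
H = [[-4, 1], [1, -16]]
Trace = -4 - 16 = -20
Determinant = -4*-16 - (1)^2 = 63
Discriminant = (-20)^2 - 4*63 = 148.0
Eigenvalues: lambda_1 = -16.0828, lambda_2 = -3.9172
The function is not convex.

0


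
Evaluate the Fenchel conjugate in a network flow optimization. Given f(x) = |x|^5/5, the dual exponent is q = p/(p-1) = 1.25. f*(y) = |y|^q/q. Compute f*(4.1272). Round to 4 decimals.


The conjugate exponent q satisfies 1/p + 1/q = 1.
p = 5, so q = 5/(5 - 1) = 1.25
|y|^q = 4.1272^1.25 = 5.8826
f*(4.1272) = 5.8826 / 1.25 = 4.7061


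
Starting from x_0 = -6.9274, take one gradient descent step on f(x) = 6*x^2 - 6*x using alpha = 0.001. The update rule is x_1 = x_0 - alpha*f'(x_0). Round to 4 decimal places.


We compute the gradient at x_0 and apply the update.
f'(x) = 12*x - 6
f'(-6.9274) = 12*-6.9274 - 6 = -89.1288
x_1 = -6.9274 - 0.001*-89.1288 = -6.8383


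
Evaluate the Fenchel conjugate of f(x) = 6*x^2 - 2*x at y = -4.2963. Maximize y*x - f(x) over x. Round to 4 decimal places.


f*(y) = sup_x {y*x - a*x^2 - b*x} = sup_x {(y-b)*x - a*x^2}
FOC: (y - b) - 2a*x = 0 => x* = (y - b)/(2a)
x* = (-4.2963 + 2)/(2*6) = -0.1914
f*(-4.2963) = (y-b)^2/(4a) = (-4.2963 + 2)^2/(4*6)
= 5.273/24 = 0.2197


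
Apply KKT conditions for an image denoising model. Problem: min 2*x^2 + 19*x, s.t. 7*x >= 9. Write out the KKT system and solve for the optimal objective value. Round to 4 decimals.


Step 1: Try lambda = 0 (constraint inactive).
x_unc = -19/(2*2) = -4.75
Check: 7*-4.75 = -33.25 < 9 -- violated!
Step 2: Constraint must be active: 7*x = 9
x* = 9/7 = 1.2857 (rounded; the exact value 9/7 is used below)
lambda = (2*2*(9/7) + 19)/7 = 3.449
Step 3: Compute optimal value.
f(x*) = 2*(9/7)^2 + 19*(9/7) = 27.7347


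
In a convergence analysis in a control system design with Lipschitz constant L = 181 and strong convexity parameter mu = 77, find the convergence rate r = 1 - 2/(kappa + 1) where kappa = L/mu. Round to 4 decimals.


Step 1: Compute the condition number.
kappa = L/mu = 181/77 = 2.3506
Step 2: Compute the convergence rate.
r = 1 - 2/(kappa + 1) = 1 - 2*mu/(L + mu) = (L - mu)/(L + mu) = 104/258 = 0.4031


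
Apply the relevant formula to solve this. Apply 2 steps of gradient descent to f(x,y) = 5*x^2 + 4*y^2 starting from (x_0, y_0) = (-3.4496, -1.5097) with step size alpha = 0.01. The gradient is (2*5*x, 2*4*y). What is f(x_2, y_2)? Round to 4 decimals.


Gradient descent on f(x,y) = 5*x^2 + 4*y^2.
Starting point: (-3.4496, -1.5097), alpha = 0.01
Step 1: grad_x = 2*5*-3.4496 = -34.496, grad_y = 2*4*-1.5097 = -12.0776
  x_1 = -3.4496 - 0.01*-34.496 = -3.1046
  y_1 = -1.5097 - 0.01*-12.0776 = -1.3889
Step 2: grad_x = 2*5*-3.1046 = -31.0464, grad_y = 2*4*-1.3889 = -11.1114
  x_2 = -3.1046 - 0.01*-31.0464 = -2.7942
  y_2 = -1.3889 - 0.01*-11.1114 = -1.2778
f(-2.7942, -1.2778) = 5*(-2.7942)^2 + 4*(-1.2778)^2 = 45.5683


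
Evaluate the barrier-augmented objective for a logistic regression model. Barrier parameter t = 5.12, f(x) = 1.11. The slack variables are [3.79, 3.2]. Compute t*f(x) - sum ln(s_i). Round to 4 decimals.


Step 1: Compute log-barrier.
ln values: [1.3324, 1.1632]
phi = -(1.3324 + 1.1632) = -2.4955
Step 2: Compute augmented objective.
t*f(x) = 5.12*1.11 = 5.6832
Total = 5.6832 - 2.4955 = 3.1877


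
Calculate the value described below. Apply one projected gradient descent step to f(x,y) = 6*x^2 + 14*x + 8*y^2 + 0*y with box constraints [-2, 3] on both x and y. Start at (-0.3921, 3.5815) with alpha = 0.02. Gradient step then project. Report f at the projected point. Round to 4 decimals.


Step 1: Compute gradient at (-0.3921, 3.5815).
grad_x = 2*6*-0.3921 + 14 = 9.2948
grad_y = 2*8*3.5815 + 0 = 57.304
Step 2: Gradient step.
x_raw = -0.3921 - 0.02*9.2948 = -0.578
y_raw = 3.5815 - 0.02*57.304 = 2.4354
Step 3: Project onto [-2, 3].
x_proj = clip(-0.578) = -0.578
y_proj = clip(2.4354) = 2.4354
Step 4: Evaluate f.
f(-0.578, 2.4354) = 41.3627


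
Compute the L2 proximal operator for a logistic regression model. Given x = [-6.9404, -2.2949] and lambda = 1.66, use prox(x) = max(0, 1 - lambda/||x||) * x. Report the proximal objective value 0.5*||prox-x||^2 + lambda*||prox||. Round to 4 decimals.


Step 1: Compute ||x||.
||x|| = 7.31
Step 2: Compute scaling factor.
scale = max(0, 1 - 1.66/7.31) = 0.7729
Step 3: prox(x) = [-5.3643, -1.7738]
||prox(x)|| = 5.65
Step 4: Proximal objective.
0.5*||prox-x||^2 = 1.3778
lambda*||prox|| = 9.379
Total = 10.7568


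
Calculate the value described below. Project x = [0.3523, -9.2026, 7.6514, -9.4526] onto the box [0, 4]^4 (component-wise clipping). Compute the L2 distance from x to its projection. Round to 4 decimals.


Project each component onto [0, 4].
clip(0.3523) = 0.3523, clip(-9.2026) = 0.0, clip(7.6514) = 4.0, clip(-9.4526) = 0.0
Projection = [0.3523, 0.0, 4.0, 0.0]
Squared diffs: [0.0, 84.6878, 13.3327, 89.3516]
Distance = sqrt(187.3721) = 13.6884


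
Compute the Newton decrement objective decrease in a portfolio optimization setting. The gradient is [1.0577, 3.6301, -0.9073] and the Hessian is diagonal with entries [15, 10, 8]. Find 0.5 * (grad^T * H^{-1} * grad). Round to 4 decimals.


Step 1: H is diagonal, so H^(-1) * g = [0.0705, 0.363, -0.1134].
Step 2: g^T H^(-1) g = sum_i g_i^2 / H_ii
  = (1.0577)^2/15 + (3.6301)^2/10 + (-0.9073)^2/8
  = 0.0746 + 1.3178 + 0.1029 = 1.4952
Step 3: Objective decrease = 0.5 * g^T H^(-1) g = 0.7476


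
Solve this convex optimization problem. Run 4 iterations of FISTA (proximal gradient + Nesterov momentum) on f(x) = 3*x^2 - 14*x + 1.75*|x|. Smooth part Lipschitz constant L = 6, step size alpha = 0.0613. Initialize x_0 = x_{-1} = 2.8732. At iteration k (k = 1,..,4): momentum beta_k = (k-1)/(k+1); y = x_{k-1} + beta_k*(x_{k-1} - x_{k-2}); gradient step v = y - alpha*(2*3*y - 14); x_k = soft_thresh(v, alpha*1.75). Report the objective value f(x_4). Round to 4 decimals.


FISTA on f(x) = 3*x^2 - 14*x + 1.75*|x|
L = 6, alpha = 0.0613
Iteration 1: beta = 0.0, y = 2.8732 + 0.0*(2.8732 - 2.8732) = 2.8732
  grad(y) = 3.2392, v = y - alpha*grad = 2.6746
  prox(v) = soft_thresh(2.6746, 0.1073) = 2.5674
Iteration 2: beta = 0.3333, y = 2.5674 + 0.3333*(2.5674 - 2.8732) = 2.4654
  grad(y) = 0.7925, v = y - alpha*grad = 2.4168
  prox(v) = soft_thresh(2.4168, 0.1073) = 2.3096
Iteration 3: beta = 0.5, y = 2.3096 + 0.5*(2.3096 - 2.5674) = 2.1807
  grad(y) = -0.916, v = y - alpha*grad = 2.2368
  prox(v) = soft_thresh(2.2368, 0.1073) = 2.1295
Iteration 4: beta = 0.6, y = 2.1295 + 0.6*(2.1295 - 2.3096) = 2.0215
  grad(y) = -1.8708, v = y - alpha*grad = 2.1362
  prox(v) = soft_thresh(2.1362, 0.1073) = 2.0289
f(x_4) = 3*2.0289^2 - 14*2.0289 + 1.75*|2.0289| = -12.5047


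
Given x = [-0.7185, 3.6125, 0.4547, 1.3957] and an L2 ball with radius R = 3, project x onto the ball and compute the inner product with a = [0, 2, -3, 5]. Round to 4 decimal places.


Step 1: Compute ||x|| (intermediates to 6 decimals).
||x|| = sqrt((-0.7185)^2 + 3.6125^2 + 0.4547^2 + 1.3957^2) = 3.964988
Step 2: Project.
Since ||x|| > R, scale = R/||x|| = 3/3.964988 = 0.756623, proj(x) = scale * x
proj(x) = [-0.543634, 2.733301, 0.344036, 1.056019]
Step 3: Dot product.
a^T * proj(x) = 0*(-0.543634) + 2*2.733301 - 3*0.344036 + 5*1.056019 = 9.7146


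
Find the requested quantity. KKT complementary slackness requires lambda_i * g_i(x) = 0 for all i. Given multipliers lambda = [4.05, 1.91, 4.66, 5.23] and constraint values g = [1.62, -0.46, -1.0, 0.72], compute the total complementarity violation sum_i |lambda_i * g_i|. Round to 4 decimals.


KKT complementary slackness check:
lambda_1 * g_1 = 4.05 * 1.62 = 6.561
lambda_2 * g_2 = 1.91 * -0.46 = -0.8786
lambda_3 * g_3 = 4.66 * -1.0 = -4.66
lambda_4 * g_4 = 5.23 * 0.72 = 3.7656
Total violation = 6.561 + 0.8786 + 4.66 + 3.7656 = 15.8652


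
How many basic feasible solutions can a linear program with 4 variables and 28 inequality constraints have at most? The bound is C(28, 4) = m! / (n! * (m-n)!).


Each vertex corresponds to some choice of n active constraints out of m, so the number of vertices is at most C(m, n) = m! / (n!(m-n)!).
m = 28, n = 4
Numerator: 28 * 27 * 26 * 25
Denominator: 4! = 24
C(28, 4) = 20475


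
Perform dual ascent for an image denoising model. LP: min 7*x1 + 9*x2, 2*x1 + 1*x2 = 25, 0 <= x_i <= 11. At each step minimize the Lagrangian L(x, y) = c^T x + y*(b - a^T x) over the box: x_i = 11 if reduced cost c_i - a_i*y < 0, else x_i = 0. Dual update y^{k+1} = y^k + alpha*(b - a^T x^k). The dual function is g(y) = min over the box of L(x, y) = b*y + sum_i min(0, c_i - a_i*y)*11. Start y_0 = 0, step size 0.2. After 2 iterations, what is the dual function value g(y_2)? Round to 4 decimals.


Dual ascent for LP: min 7*x1 + 9*x2, 2*x1 + 1*x2 = 25, 0 <= x_i <= 11
Step 1: y^k = 0.0, reduced costs: (7.0, 9.0)
  x^k = (0.0, 0.0), subgradient = b - a^T x = 25.0
  y^{k+1} = 0.0 + 0.2*25.0 = 5.0
Step 2: y^k = 5.0, reduced costs: (-3.0, 4.0)
  x^k = (11.0, 0.0), subgradient = b - a^T x = 3.0
  y^{k+1} = 5.0 + 0.2*3.0 = 5.6
Dual objective at y_2 = 5.6: reduced costs (-4.2, 3.4), box minimizer x = (11.0, 0.0)
g(y_2) = b*y + (c1 - a1*y)*x1 + (c2 - a2*y)*x2 = 25*5.6 + (-4.2)*11.0 + 3.4*0.0 = 140.0 - 46.2 + 0.0 = 93.8


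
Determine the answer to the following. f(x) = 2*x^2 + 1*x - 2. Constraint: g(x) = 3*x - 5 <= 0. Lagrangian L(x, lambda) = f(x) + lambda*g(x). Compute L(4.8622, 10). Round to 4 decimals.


Step 1: Evaluate f(x).
f(4.8622) = 2*4.8622^2 + 1*4.8622 - 2 = 50.1442
Step 2: Evaluate g(x).
g(4.8622) = 3*4.8622 - 5 = 9.5866
Step 3: Compute Lagrangian.
L = 50.1442 + 10*9.5866 = 146.0102


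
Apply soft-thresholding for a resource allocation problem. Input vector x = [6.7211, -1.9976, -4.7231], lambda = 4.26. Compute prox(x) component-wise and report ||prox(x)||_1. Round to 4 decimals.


Soft-thresholding with lambda = 4.26:
prox(6.7211) = sign(6.7211)*max(|6.7211| - 4.26, 0) = 2.4611
prox(-1.9976) = sign(-1.9976)*max(|-1.9976| - 4.26, 0) = 0.0
prox(-4.7231) = sign(-4.7231)*max(|-4.7231| - 4.26, 0) = -0.4631
prox(x) = [2.4611, 0.0, -0.4631]
||prox(x)||_1 = 2.4611 + 0.0 + 0.4631 = 2.9242


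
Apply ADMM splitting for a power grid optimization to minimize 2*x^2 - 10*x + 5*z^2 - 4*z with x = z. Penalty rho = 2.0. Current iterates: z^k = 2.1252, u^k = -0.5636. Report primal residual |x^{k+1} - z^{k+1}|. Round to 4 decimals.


ADMM iteration with rho = 2.0, z^k = 2.1252, u^k = -0.5636
Step 1: x-update.
Minimize 2*x^2 - 10*x + (2.0/2)*(x - 2.1252 - 0.5636)^2
FOC: (2*2 + 2.0)*x = 10 + 2.0*(2.1252 + 0.5636)
x^{k+1} = 2.5629
Step 2: z-update.
Minimize 5*z^2 - 4*z + (2.0/2)*(2.5629 - z - 0.5636)^2
FOC: (2*5 + 2.0)*z = 4 + 2.0*(2.5629 - 0.5636)
z^{k+1} = 0.6666
Step 3: u-update.
u^{k+1} = -0.5636 + 2.5629 - 0.6666 = 1.3328
Step 4: Primal residual = |2.5629 - 0.6666| = 1.8964


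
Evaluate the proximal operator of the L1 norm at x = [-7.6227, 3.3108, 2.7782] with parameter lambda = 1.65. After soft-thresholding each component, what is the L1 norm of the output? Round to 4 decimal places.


Soft-thresholding with lambda = 1.65:
prox(-7.6227) = sign(-7.6227)*max(|-7.6227| - 1.65, 0) = -5.9727
prox(3.3108) = sign(3.3108)*max(|3.3108| - 1.65, 0) = 1.6608
prox(2.7782) = sign(2.7782)*max(|2.7782| - 1.65, 0) = 1.1282
prox(x) = [-5.9727, 1.6608, 1.1282]
||prox(x)||_1 = 5.9727 + 1.6608 + 1.1282 = 8.7617


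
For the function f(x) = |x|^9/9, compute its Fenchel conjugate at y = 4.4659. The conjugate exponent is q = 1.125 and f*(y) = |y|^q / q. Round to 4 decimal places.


The conjugate exponent q satisfies 1/p + 1/q = 1.
p = 9, so q = 9/(9 - 1) = 1.125
|y|^q = 4.4659^1.125 = 5.3845
f*(4.4659) = 5.3845 / 1.125 = 4.7862


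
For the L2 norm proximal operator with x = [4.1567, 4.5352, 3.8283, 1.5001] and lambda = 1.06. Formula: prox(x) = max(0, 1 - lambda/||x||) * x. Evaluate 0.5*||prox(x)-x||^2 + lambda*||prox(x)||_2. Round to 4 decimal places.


Step 1: Compute ||x||.
||x|| = 7.3995
Step 2: Compute scaling factor.
scale = max(0, 1 - 1.06/7.3995) = 0.8567
Step 3: prox(x) = [3.5612, 3.8855, 3.2799, 1.2852]
||prox(x)|| = 6.3395
Step 4: Proximal objective.
0.5*||prox-x||^2 = 0.5618
lambda*||prox|| = 6.7199
Total = 7.2817


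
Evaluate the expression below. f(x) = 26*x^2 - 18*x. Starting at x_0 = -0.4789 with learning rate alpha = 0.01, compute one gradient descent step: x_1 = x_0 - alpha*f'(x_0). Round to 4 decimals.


We compute the gradient at x_0 and apply the update.
f'(x) = 52*x - 18
f'(-0.4789) = 52*-0.4789 - 18 = -42.9028
x_1 = -0.4789 - 0.01*-42.9028 = -0.0499


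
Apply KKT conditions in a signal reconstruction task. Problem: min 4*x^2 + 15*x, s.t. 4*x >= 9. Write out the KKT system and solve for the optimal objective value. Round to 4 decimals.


Step 1: Try lambda = 0 (constraint inactive).
x_unc = -15/(2*4) = -1.875
Check: 4*-1.875 = -7.5 < 9 -- violated!
Step 2: Constraint must be active: 4*x = 9
x* = 9/4 = 2.25
lambda = (2*4*2.25 + 15)/4 = 8.25
Step 3: Compute optimal value.
f(x*) = 4*2.25^2 + 15*2.25 = 54.0


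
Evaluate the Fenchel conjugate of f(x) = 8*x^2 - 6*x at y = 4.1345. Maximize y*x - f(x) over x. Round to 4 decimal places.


f*(y) = sup_x {y*x - a*x^2 - b*x} = sup_x {(y-b)*x - a*x^2}
FOC: (y - b) - 2a*x = 0 => x* = (y - b)/(2a)
x* = (4.1345 + 6)/(2*8) = 0.6334
f*(4.1345) = (y-b)^2/(4a) = (4.1345 + 6)^2/(4*8)
= 102.7081/32 = 3.2096


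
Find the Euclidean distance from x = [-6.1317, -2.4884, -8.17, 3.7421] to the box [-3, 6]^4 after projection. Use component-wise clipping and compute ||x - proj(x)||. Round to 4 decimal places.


Project each component onto [-3, 6].
clip(-6.1317) = -3.0, clip(-2.4884) = -2.4884, clip(-8.17) = -3.0, clip(3.7421) = 3.7421
Projection = [-3.0, -2.4884, -3.0, 3.7421]
Squared diffs: [9.8075, 0.0, 26.7289, 0.0]
Distance = sqrt(36.5364) = 6.0445


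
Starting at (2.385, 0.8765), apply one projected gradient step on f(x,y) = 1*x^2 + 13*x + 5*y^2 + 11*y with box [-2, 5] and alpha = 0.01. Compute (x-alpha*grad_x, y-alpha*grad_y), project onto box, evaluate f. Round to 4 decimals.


Step 1: Compute gradient at (2.385, 0.8765).
grad_x = 2*1*2.385 + 13 = 17.77
grad_y = 2*5*0.8765 + 11 = 19.765
Step 2: Gradient step.
x_raw = 2.385 - 0.01*17.77 = 2.2073
y_raw = 0.8765 - 0.01*19.765 = 0.6789
Step 3: Project onto [-2, 5].
x_proj = clip(2.2073) = 2.2073
y_proj = clip(0.6789) = 0.6789
Step 4: Evaluate f.
f(2.2073, 0.6789) = 43.3386


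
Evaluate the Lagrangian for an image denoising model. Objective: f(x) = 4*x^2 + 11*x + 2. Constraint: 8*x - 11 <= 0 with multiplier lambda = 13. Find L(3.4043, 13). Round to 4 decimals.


Step 1: Evaluate f(x).
f(3.4043) = 4*3.4043^2 + 11*3.4043 + 2 = 85.8043
Step 2: Evaluate g(x).
g(3.4043) = 8*3.4043 - 11 = 16.2344
Step 3: Compute Lagrangian.
L = 85.8043 + 13*16.2344 = 296.8515


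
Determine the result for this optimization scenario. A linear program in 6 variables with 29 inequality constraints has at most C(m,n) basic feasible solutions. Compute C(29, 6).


Each vertex corresponds to some choice of n active constraints out of m, so the number of vertices is at most C(m, n) = m! / (n!(m-n)!).
m = 29, n = 6
Numerator: 29 * 28 * 27 * 26 * 25 * 24
Denominator: 6! = 720
C(29, 6) = 475020


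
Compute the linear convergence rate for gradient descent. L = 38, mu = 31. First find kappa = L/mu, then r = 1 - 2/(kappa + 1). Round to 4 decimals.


Step 1: Compute the condition number.
kappa = L/mu = 38/31 = 1.2258
Step 2: Compute the convergence rate.
r = 1 - 2/(kappa + 1) = 1 - 2*mu/(L + mu) = (L - mu)/(L + mu) = 7/69 = 0.1014


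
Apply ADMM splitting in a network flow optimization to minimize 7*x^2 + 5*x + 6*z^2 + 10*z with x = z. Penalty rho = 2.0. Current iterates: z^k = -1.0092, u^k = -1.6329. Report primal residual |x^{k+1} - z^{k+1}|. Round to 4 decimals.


ADMM iteration with rho = 2.0, z^k = -1.0092, u^k = -1.6329
Step 1: x-update.
Minimize 7*x^2 + 5*x + (2.0/2)*(x + 1.0092 - 1.6329)^2
FOC: (2*7 + 2.0)*x = -5 + 2.0*(-1.0092 + 1.6329)
x^{k+1} = -0.2345
Step 2: z-update.
Minimize 6*z^2 + 10*z + (2.0/2)*(-0.2345 - z - 1.6329)^2
FOC: (2*6 + 2.0)*z = -10 + 2.0*(-0.2345 - 1.6329)
z^{k+1} = -0.9811
Step 3: u-update.
u^{k+1} = -1.6329 - 0.2345 + 0.9811 = -0.8864
Step 4: Primal residual = |-0.2345 + 0.9811| = 0.7465


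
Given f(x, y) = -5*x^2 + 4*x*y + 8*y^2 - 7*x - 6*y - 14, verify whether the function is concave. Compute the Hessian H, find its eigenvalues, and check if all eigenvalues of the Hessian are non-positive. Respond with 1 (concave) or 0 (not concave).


The Hessian of f(x,y) = -5*x^2 + 4*x*y + 8*y^2 - 7*x - 6*y - 14 is:
H = [[-10, 4], [4, 16]]
Trace = -10 + 16 = 6
Determinant = -10*16 - (4)^2 = -176
Discriminant = (6)^2 - 4*-176 = 740.0
Eigenvalues: lambda_1 = -10.6015, lambda_2 = 16.6015
The function is not concave.

0


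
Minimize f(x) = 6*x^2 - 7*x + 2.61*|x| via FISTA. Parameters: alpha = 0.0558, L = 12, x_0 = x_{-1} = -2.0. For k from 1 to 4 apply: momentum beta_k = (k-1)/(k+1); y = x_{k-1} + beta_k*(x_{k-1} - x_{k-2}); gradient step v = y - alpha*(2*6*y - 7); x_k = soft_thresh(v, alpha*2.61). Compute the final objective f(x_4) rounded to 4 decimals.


FISTA on f(x) = 6*x^2 - 7*x + 2.61*|x|
L = 12, alpha = 0.0558
Iteration 1: beta = 0.0, y = -2.0 + 0.0*(-2.0 + 2.0) = -2.0
  grad(y) = -31.0, v = y - alpha*grad = -0.2702
  prox(v) = soft_thresh(-0.2702, 0.1456) = -0.1246
Iteration 2: beta = 0.3333, y = -0.1246 + 0.3333*(-0.1246 + 2.0) = 0.5006
  grad(y) = -0.993, v = y - alpha*grad = 0.556
  prox(v) = soft_thresh(0.556, 0.1456) = 0.4104
Iteration 3: beta = 0.5, y = 0.4104 + 0.5*(0.4104 + 0.1246) = 0.6778
  grad(y) = 1.1338, v = y - alpha*grad = 0.6145
  prox(v) = soft_thresh(0.6145, 0.1456) = 0.4689
Iteration 4: beta = 0.6, y = 0.4689 + 0.6*(0.4689 - 0.4104) = 0.504
  grad(y) = -0.9515, v = y - alpha*grad = 0.5571
  prox(v) = soft_thresh(0.5571, 0.1456) = 0.4115
f(x_4) = 6*0.4115^2 - 7*0.4115 + 2.61*|0.4115| = -0.7905


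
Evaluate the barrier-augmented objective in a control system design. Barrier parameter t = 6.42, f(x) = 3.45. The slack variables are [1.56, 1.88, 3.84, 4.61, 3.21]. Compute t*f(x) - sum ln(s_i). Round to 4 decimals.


Step 1: Compute log-barrier.
ln values: [0.4447, 0.6313, 1.3455, 1.5282, 1.1663]
phi = -(0.4447 + 0.6313 + 1.3455 + 1.5282 + 1.1663) = -5.1159
Step 2: Compute augmented objective.
t*f(x) = 6.42*3.45 = 22.149
Total = 22.149 - 5.1159 = 17.0331
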